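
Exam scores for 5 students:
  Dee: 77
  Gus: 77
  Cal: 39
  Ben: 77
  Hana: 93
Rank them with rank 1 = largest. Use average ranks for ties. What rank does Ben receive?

Sorted (descending): 93, 77, 77, 77, 39
The 3 values of 77 occupy positions 2–4 → average rank 3.
Ben has value 77 → rank 3.

3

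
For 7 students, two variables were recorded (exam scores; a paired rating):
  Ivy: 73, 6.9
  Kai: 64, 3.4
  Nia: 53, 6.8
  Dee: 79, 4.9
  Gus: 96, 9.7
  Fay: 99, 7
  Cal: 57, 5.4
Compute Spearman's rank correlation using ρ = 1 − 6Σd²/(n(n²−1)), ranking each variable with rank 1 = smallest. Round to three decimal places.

Ranks of variable 1: 4, 3, 1, 5, 6, 7, 2
Ranks of variable 2: 5, 1, 4, 2, 7, 6, 3
d = r₁ − r₂: -1, 2, -3, 3, -1, 1, -1
d²: 1, 4, 9, 9, 1, 1, 1; Σd² = 26
ρ = 1 − 6·26/(7·48) = 1 − 156/336 = 0.536

0.536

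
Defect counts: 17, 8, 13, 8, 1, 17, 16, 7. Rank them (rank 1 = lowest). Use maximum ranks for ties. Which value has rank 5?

Sorted (ascending): 1, 7, 8, 8, 13, 16, 17, 17
The 2 values of 8 occupy positions 3–4 → each gets rank 4.
The 2 values of 17 occupy positions 7–8 → each gets rank 8.
Rank 5 → value 13.

13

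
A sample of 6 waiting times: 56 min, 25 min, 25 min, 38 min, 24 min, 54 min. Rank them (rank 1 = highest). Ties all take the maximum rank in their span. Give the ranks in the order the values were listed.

Sorted (descending): 56, 54, 38, 25, 25, 24
The 2 values of 25 occupy positions 4–5 → each gets rank 5.

1, 5, 5, 3, 6, 2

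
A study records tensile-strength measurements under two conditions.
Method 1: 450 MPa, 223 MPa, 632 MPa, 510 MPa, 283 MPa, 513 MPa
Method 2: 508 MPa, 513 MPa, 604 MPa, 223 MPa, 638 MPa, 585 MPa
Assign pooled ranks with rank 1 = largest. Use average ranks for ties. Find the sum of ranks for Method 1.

45

Sorted (descending): 638, 632, 604, 585, 513, 513, 510, 508, 450, 283, 223, 223
The 2 values of 513 occupy positions 5–6 → average rank (5+6)/2 = 5.5.
The 2 values of 223 occupy positions 11–12 → average rank (11+12)/2 = 11.5.
Method 1 values → pooled ranks: 450→9, 223→11.5, 632→2, 510→7, 283→10, 513→5.5
Rank sum = 9 + 11.5 + 2 + 7 + 10 + 5.5 = 45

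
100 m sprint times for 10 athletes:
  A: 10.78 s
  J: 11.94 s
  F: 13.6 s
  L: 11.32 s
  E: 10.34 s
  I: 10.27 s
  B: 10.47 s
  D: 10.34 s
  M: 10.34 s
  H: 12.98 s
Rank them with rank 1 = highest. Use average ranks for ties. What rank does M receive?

Sorted (descending): 13.6, 12.98, 11.94, 11.32, 10.78, 10.47, 10.34, 10.34, 10.34, 10.27
The 3 values of 10.34 occupy positions 7–9 → average rank 8.
M has value 10.34 s → rank 8.

8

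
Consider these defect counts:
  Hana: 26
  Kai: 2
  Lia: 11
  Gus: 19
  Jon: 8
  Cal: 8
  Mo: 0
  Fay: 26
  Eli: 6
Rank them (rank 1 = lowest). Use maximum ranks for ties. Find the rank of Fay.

9

Sorted (ascending): 0, 2, 6, 8, 8, 11, 19, 26, 26
The 2 values of 8 occupy positions 4–5 → each gets rank 5.
The 2 values of 26 occupy positions 8–9 → each gets rank 9.
Fay has value 26 → rank 9.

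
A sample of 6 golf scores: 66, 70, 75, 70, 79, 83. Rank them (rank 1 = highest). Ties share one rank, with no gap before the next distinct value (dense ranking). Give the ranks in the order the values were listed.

5, 4, 3, 4, 2, 1

Sorted (descending): 83, 79, 75, 70, 70, 66
The 2 values of 70 share dense rank 4.
Remaining distinct values take the next consecutive integers.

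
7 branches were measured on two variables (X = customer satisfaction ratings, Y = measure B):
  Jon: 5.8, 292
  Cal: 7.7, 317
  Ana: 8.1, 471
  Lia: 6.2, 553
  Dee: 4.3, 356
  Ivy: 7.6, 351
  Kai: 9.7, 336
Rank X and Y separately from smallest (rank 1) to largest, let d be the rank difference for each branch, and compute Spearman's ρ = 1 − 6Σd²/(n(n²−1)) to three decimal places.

Ranks of variable 1: 2, 5, 6, 3, 1, 4, 7
Ranks of variable 2: 1, 2, 6, 7, 5, 4, 3
d = r₁ − r₂: 1, 3, 0, -4, -4, 0, 4
d²: 1, 9, 0, 16, 16, 0, 16; Σd² = 58
ρ = 1 − 6·58/(7·48) = 1 − 348/336 = -0.036

-0.036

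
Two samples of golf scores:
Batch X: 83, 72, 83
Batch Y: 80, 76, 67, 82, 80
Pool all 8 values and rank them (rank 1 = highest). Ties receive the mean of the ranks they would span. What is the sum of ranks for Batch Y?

26

Sorted (descending): 83, 83, 82, 80, 80, 76, 72, 67
The 2 values of 83 occupy positions 1–2 → average rank (1+2)/2 = 1.5.
The 2 values of 80 occupy positions 4–5 → average rank (4+5)/2 = 4.5.
Batch Y values → pooled ranks: 80→4.5, 76→6, 67→8, 82→3, 80→4.5
Rank sum = 4.5 + 6 + 8 + 3 + 4.5 = 26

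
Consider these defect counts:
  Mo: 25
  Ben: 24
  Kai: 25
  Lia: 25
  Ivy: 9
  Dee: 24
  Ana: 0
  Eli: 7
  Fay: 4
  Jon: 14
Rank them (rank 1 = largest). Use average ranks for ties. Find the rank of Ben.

Sorted (descending): 25, 25, 25, 24, 24, 14, 9, 7, 4, 0
The 3 values of 25 occupy positions 1–3 → average rank 2.
The 2 values of 24 occupy positions 4–5 → average rank (4+5)/2 = 4.5.
Ben has value 24 → rank 4.5.

4.5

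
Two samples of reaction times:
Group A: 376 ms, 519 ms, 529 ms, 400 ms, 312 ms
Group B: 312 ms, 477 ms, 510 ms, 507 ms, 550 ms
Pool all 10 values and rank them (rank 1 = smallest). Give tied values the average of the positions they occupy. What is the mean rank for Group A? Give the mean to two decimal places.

Sorted (ascending): 312, 312, 376, 400, 477, 507, 510, 519, 529, 550
The 2 values of 312 occupy positions 1–2 → average rank (1+2)/2 = 1.5.
Group A values → pooled ranks: 376→3, 519→8, 529→9, 400→4, 312→1.5
Mean rank = (3 + 8 + 9 + 4 + 1.5) / 5 = 5.10

5.10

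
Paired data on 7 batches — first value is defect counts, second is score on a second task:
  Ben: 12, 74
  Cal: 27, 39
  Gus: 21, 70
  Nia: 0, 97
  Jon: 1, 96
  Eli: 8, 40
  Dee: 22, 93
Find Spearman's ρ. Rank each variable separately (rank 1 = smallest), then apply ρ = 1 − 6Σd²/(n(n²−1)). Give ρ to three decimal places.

-0.679

Ranks of variable 1: 4, 7, 5, 1, 2, 3, 6
Ranks of variable 2: 4, 1, 3, 7, 6, 2, 5
d = r₁ − r₂: 0, 6, 2, -6, -4, 1, 1
d²: 0, 36, 4, 36, 16, 1, 1; Σd² = 94
ρ = 1 − 6·94/(7·48) = 1 − 564/336 = -0.679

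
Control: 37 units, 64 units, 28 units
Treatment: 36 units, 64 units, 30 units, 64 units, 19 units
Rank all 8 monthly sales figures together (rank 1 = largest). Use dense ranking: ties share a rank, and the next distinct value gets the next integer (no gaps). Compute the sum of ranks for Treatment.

Sorted (descending): 64, 64, 64, 37, 36, 30, 28, 19
The 3 values of 64 share dense rank 1.
Remaining distinct values take the next consecutive integers.
Treatment values → pooled ranks: 36→3, 64→1, 30→4, 64→1, 19→6
Rank sum = 3 + 1 + 4 + 1 + 6 = 15

15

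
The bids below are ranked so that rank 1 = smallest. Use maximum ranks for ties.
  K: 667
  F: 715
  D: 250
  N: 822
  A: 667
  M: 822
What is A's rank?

Sorted (ascending): 250, 667, 667, 715, 822, 822
The 2 values of 667 occupy positions 2–3 → each gets rank 3.
The 2 values of 822 occupy positions 5–6 → each gets rank 6.
A has value 667 → rank 3.

3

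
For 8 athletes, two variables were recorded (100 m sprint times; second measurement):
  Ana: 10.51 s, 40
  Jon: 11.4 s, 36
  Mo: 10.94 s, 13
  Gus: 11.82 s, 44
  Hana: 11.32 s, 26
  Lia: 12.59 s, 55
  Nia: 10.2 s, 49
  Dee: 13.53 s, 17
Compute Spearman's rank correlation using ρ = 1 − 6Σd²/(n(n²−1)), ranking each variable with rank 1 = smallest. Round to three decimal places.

Ranks of variable 1: 2, 5, 3, 6, 4, 7, 1, 8
Ranks of variable 2: 5, 4, 1, 6, 3, 8, 7, 2
d = r₁ − r₂: -3, 1, 2, 0, 1, -1, -6, 6
d²: 9, 1, 4, 0, 1, 1, 36, 36; Σd² = 88
ρ = 1 − 6·88/(8·63) = 1 − 528/504 = -0.048

-0.048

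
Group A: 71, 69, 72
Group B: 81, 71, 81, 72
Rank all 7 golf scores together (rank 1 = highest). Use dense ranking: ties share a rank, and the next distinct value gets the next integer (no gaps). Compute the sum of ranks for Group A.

9

Sorted (descending): 81, 81, 72, 72, 71, 71, 69
The 2 values of 81 share dense rank 1.
The 2 values of 72 share dense rank 2.
The 2 values of 71 share dense rank 3.
Remaining distinct values take the next consecutive integers.
Group A values → pooled ranks: 71→3, 69→4, 72→2
Rank sum = 3 + 4 + 2 = 9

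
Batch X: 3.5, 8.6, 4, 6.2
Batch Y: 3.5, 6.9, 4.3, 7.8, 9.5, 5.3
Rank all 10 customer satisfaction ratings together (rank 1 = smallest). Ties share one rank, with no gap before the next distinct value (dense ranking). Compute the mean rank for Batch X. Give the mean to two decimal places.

Sorted (ascending): 3.5, 3.5, 4, 4.3, 5.3, 6.2, 6.9, 7.8, 8.6, 9.5
The 2 values of 3.5 share dense rank 1.
Remaining distinct values take the next consecutive integers.
Batch X values → pooled ranks: 3.5→1, 8.6→8, 4→2, 6.2→5
Mean rank = (1 + 8 + 2 + 5) / 4 = 4.00

4.00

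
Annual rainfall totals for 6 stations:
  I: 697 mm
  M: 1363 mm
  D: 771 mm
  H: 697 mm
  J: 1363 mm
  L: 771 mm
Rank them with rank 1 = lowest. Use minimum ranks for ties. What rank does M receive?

5

Sorted (ascending): 697, 697, 771, 771, 1363, 1363
The 2 values of 697 occupy positions 1–2 → each gets rank 1.
The 2 values of 771 occupy positions 3–4 → each gets rank 3.
The 2 values of 1363 occupy positions 5–6 → each gets rank 5.
M has value 1363 mm → rank 5.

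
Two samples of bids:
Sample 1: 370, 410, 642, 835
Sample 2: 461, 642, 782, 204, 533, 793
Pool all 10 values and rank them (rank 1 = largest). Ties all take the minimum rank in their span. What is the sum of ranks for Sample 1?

22

Sorted (descending): 835, 793, 782, 642, 642, 533, 461, 410, 370, 204
The 2 values of 642 occupy positions 4–5 → each gets rank 4.
Sample 1 values → pooled ranks: 370→9, 410→8, 642→4, 835→1
Rank sum = 9 + 8 + 4 + 1 = 22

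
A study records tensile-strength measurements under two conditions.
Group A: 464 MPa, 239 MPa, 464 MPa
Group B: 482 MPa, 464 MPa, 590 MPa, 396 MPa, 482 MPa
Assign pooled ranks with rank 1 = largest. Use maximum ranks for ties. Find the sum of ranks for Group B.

20

Sorted (descending): 590, 482, 482, 464, 464, 464, 396, 239
The 2 values of 482 occupy positions 2–3 → each gets rank 3.
The 3 values of 464 occupy positions 4–6 → each gets rank 6.
Group B values → pooled ranks: 482→3, 464→6, 590→1, 396→7, 482→3
Rank sum = 3 + 6 + 1 + 7 + 3 = 20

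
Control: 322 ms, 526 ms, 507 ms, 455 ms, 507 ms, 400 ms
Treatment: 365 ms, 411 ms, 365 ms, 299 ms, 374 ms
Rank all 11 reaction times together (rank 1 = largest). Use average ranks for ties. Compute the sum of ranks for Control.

Sorted (descending): 526, 507, 507, 455, 411, 400, 374, 365, 365, 322, 299
The 2 values of 507 occupy positions 2–3 → average rank (2+3)/2 = 2.5.
The 2 values of 365 occupy positions 8–9 → average rank (8+9)/2 = 8.5.
Control values → pooled ranks: 322→10, 526→1, 507→2.5, 455→4, 507→2.5, 400→6
Rank sum = 10 + 1 + 2.5 + 4 + 2.5 + 6 = 26

26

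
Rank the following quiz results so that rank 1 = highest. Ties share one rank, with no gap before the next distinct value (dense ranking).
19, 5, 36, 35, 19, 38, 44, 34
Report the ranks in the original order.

6, 7, 3, 4, 6, 2, 1, 5

Sorted (descending): 44, 38, 36, 35, 34, 19, 19, 5
The 2 values of 19 share dense rank 6.
Remaining distinct values take the next consecutive integers.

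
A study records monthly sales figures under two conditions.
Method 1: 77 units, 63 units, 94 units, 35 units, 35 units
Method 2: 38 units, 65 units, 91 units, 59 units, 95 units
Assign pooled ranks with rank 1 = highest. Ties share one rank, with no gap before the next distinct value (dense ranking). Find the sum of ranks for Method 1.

Sorted (descending): 95, 94, 91, 77, 65, 63, 59, 38, 35, 35
The 2 values of 35 share dense rank 9.
Remaining distinct values take the next consecutive integers.
Method 1 values → pooled ranks: 77→4, 63→6, 94→2, 35→9, 35→9
Rank sum = 4 + 6 + 2 + 9 + 9 = 30

30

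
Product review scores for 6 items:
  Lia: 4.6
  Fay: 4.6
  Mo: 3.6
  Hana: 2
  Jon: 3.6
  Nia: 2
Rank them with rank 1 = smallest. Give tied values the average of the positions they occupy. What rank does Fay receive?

5.5

Sorted (ascending): 2, 2, 3.6, 3.6, 4.6, 4.6
The 2 values of 2 occupy positions 1–2 → average rank (1+2)/2 = 1.5.
The 2 values of 3.6 occupy positions 3–4 → average rank (3+4)/2 = 3.5.
The 2 values of 4.6 occupy positions 5–6 → average rank (5+6)/2 = 5.5.
Fay has value 4.6 → rank 5.5.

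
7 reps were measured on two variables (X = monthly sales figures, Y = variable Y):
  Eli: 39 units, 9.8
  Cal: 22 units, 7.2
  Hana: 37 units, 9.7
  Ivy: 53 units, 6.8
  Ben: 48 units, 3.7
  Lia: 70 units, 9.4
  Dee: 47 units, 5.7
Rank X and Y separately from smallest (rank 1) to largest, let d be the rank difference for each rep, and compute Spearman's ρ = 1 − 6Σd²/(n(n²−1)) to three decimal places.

Ranks of variable 1: 3, 1, 2, 6, 5, 7, 4
Ranks of variable 2: 7, 4, 6, 3, 1, 5, 2
d = r₁ − r₂: -4, -3, -4, 3, 4, 2, 2
d²: 16, 9, 16, 9, 16, 4, 4; Σd² = 74
ρ = 1 − 6·74/(7·48) = 1 − 444/336 = -0.321

-0.321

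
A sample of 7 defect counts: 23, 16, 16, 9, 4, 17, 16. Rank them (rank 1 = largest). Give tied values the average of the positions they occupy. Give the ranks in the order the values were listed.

1, 4, 4, 6, 7, 2, 4

Sorted (descending): 23, 17, 16, 16, 16, 9, 4
The 3 values of 16 occupy positions 3–5 → average rank 4.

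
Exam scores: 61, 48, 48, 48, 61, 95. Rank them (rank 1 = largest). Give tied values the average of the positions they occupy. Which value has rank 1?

Sorted (descending): 95, 61, 61, 48, 48, 48
The 2 values of 61 occupy positions 2–3 → average rank (2+3)/2 = 2.5.
The 3 values of 48 occupy positions 4–6 → average rank 5.
Rank 1 → value 95.

95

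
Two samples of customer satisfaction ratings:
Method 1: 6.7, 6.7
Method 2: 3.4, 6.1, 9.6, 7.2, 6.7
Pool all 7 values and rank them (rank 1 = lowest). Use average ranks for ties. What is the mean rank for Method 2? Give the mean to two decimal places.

4.00

Sorted (ascending): 3.4, 6.1, 6.7, 6.7, 6.7, 7.2, 9.6
The 3 values of 6.7 occupy positions 3–5 → average rank 4.
Method 2 values → pooled ranks: 3.4→1, 6.1→2, 9.6→7, 7.2→6, 6.7→4
Mean rank = (1 + 2 + 7 + 6 + 4) / 5 = 4.00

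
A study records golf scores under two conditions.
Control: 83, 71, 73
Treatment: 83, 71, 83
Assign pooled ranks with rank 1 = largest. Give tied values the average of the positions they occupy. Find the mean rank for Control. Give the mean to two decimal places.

Sorted (descending): 83, 83, 83, 73, 71, 71
The 3 values of 83 occupy positions 1–3 → average rank 2.
The 2 values of 71 occupy positions 5–6 → average rank (5+6)/2 = 5.5.
Control values → pooled ranks: 83→2, 71→5.5, 73→4
Mean rank = (2 + 5.5 + 4) / 3 = 3.83

3.83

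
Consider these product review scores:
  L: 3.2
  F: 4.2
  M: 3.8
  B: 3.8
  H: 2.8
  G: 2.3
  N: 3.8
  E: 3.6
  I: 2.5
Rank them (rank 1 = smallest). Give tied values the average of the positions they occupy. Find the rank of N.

Sorted (ascending): 2.3, 2.5, 2.8, 3.2, 3.6, 3.8, 3.8, 3.8, 4.2
The 3 values of 3.8 occupy positions 6–8 → average rank 7.
N has value 3.8 → rank 7.

7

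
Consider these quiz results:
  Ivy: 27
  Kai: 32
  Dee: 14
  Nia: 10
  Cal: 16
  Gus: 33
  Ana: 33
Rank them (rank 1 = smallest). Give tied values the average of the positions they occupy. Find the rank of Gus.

6.5

Sorted (ascending): 10, 14, 16, 27, 32, 33, 33
The 2 values of 33 occupy positions 6–7 → average rank (6+7)/2 = 6.5.
Gus has value 33 → rank 6.5.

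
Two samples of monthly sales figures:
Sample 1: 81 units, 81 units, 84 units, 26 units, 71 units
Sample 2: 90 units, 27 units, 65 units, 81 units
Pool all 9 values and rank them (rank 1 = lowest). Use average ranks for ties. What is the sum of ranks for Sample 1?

Sorted (ascending): 26, 27, 65, 71, 81, 81, 81, 84, 90
The 3 values of 81 occupy positions 5–7 → average rank 6.
Sample 1 values → pooled ranks: 81→6, 81→6, 84→8, 26→1, 71→4
Rank sum = 6 + 6 + 8 + 1 + 4 = 25

25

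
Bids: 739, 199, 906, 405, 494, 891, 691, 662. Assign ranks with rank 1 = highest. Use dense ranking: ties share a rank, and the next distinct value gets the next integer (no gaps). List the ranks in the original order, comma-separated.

3, 8, 1, 7, 6, 2, 4, 5

Sorted (descending): 906, 891, 739, 691, 662, 494, 405, 199
No ties — each value takes its position as its rank.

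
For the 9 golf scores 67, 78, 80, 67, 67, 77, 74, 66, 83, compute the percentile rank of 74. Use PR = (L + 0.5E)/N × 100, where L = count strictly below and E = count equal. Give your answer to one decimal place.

50.0

N = 9.
Strictly below 74: 4. Equal to 74: 1.
PR = (4 + 0.5·1)/9 × 100 = 50.0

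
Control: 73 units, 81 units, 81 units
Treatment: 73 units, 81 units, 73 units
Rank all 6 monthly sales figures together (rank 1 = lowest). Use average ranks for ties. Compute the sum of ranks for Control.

Sorted (ascending): 73, 73, 73, 81, 81, 81
The 3 values of 73 occupy positions 1–3 → average rank 2.
The 3 values of 81 occupy positions 4–6 → average rank 5.
Control values → pooled ranks: 73→2, 81→5, 81→5
Rank sum = 2 + 5 + 5 = 12

12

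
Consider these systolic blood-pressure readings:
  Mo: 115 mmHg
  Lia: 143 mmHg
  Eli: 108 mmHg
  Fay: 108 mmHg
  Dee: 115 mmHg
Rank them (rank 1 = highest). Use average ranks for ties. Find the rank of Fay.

Sorted (descending): 143, 115, 115, 108, 108
The 2 values of 115 occupy positions 2–3 → average rank (2+3)/2 = 2.5.
The 2 values of 108 occupy positions 4–5 → average rank (4+5)/2 = 4.5.
Fay has value 108 mmHg → rank 4.5.

4.5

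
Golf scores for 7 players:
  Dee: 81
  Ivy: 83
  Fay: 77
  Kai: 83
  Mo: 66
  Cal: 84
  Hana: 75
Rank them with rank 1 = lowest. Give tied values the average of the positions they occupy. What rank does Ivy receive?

Sorted (ascending): 66, 75, 77, 81, 83, 83, 84
The 2 values of 83 occupy positions 5–6 → average rank (5+6)/2 = 5.5.
Ivy has value 83 → rank 5.5.

5.5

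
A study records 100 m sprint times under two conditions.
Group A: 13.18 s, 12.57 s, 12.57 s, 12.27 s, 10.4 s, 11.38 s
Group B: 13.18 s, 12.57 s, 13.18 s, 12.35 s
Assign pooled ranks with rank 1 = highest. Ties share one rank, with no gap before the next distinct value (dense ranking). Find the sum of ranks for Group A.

20

Sorted (descending): 13.18, 13.18, 13.18, 12.57, 12.57, 12.57, 12.35, 12.27, 11.38, 10.4
The 3 values of 13.18 share dense rank 1.
The 3 values of 12.57 share dense rank 2.
Remaining distinct values take the next consecutive integers.
Group A values → pooled ranks: 13.18→1, 12.57→2, 12.57→2, 12.27→4, 10.4→6, 11.38→5
Rank sum = 1 + 2 + 2 + 4 + 6 + 5 = 20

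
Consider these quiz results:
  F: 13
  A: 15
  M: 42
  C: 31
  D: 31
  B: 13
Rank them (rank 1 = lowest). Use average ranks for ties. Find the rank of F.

Sorted (ascending): 13, 13, 15, 31, 31, 42
The 2 values of 13 occupy positions 1–2 → average rank (1+2)/2 = 1.5.
The 2 values of 31 occupy positions 4–5 → average rank (4+5)/2 = 4.5.
F has value 13 → rank 1.5.

1.5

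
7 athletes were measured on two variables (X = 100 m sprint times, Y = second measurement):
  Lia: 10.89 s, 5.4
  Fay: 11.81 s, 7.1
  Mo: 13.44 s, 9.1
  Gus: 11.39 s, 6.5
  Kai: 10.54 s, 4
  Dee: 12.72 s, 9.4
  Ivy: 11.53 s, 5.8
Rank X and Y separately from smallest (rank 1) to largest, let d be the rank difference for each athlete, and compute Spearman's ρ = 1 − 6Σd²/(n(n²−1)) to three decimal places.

0.929

Ranks of variable 1: 2, 5, 7, 3, 1, 6, 4
Ranks of variable 2: 2, 5, 6, 4, 1, 7, 3
d = r₁ − r₂: 0, 0, 1, -1, 0, -1, 1
d²: 0, 0, 1, 1, 0, 1, 1; Σd² = 4
ρ = 1 − 6·4/(7·48) = 1 − 24/336 = 0.929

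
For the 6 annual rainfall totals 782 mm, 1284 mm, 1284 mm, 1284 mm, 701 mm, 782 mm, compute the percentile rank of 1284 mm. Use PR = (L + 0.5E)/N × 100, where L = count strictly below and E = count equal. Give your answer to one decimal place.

N = 6.
Strictly below 1284: 3. Equal to 1284: 3.
PR = (3 + 0.5·3)/6 × 100 = 75.0

75.0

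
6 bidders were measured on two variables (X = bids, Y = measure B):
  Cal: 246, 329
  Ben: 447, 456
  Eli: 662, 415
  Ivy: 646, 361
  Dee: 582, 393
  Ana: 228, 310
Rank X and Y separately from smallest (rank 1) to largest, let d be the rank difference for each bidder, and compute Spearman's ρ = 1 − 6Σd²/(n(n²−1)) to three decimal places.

0.600

Ranks of variable 1: 2, 3, 6, 5, 4, 1
Ranks of variable 2: 2, 6, 5, 3, 4, 1
d = r₁ − r₂: 0, -3, 1, 2, 0, 0
d²: 0, 9, 1, 4, 0, 0; Σd² = 14
ρ = 1 − 6·14/(6·35) = 1 − 84/210 = 0.600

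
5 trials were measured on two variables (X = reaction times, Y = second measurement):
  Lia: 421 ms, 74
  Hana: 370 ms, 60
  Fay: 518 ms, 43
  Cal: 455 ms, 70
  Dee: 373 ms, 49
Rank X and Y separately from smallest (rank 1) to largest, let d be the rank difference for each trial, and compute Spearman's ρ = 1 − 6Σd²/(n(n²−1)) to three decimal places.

-0.200

Ranks of variable 1: 3, 1, 5, 4, 2
Ranks of variable 2: 5, 3, 1, 4, 2
d = r₁ − r₂: -2, -2, 4, 0, 0
d²: 4, 4, 16, 0, 0; Σd² = 24
ρ = 1 − 6·24/(5·24) = 1 − 144/120 = -0.200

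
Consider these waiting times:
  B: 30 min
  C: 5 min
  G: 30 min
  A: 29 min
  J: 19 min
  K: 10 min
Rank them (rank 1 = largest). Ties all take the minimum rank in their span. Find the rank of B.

Sorted (descending): 30, 30, 29, 19, 10, 5
The 2 values of 30 occupy positions 1–2 → each gets rank 1.
B has value 30 min → rank 1.

1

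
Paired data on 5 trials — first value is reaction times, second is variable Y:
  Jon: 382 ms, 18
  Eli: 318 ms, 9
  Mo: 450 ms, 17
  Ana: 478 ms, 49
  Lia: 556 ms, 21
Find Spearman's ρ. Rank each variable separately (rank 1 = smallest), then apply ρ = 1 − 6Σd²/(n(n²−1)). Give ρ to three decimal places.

0.800

Ranks of variable 1: 2, 1, 3, 4, 5
Ranks of variable 2: 3, 1, 2, 5, 4
d = r₁ − r₂: -1, 0, 1, -1, 1
d²: 1, 0, 1, 1, 1; Σd² = 4
ρ = 1 − 6·4/(5·24) = 1 − 24/120 = 0.800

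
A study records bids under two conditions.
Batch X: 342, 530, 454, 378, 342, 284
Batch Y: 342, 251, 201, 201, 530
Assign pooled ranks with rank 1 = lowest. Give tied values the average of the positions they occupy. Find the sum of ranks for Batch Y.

Sorted (ascending): 201, 201, 251, 284, 342, 342, 342, 378, 454, 530, 530
The 2 values of 201 occupy positions 1–2 → average rank (1+2)/2 = 1.5.
The 3 values of 342 occupy positions 5–7 → average rank 6.
The 2 values of 530 occupy positions 10–11 → average rank (10+11)/2 = 10.5.
Batch Y values → pooled ranks: 342→6, 251→3, 201→1.5, 201→1.5, 530→10.5
Rank sum = 6 + 3 + 1.5 + 1.5 + 10.5 = 22.5

22.5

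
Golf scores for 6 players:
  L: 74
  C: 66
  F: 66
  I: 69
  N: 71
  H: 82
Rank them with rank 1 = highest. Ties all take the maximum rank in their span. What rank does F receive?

Sorted (descending): 82, 74, 71, 69, 66, 66
The 2 values of 66 occupy positions 5–6 → each gets rank 6.
F has value 66 → rank 6.

6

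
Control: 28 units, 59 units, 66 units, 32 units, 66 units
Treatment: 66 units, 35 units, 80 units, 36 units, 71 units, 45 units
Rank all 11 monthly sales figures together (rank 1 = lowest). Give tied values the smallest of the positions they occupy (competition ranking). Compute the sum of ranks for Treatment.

Sorted (ascending): 28, 32, 35, 36, 45, 59, 66, 66, 66, 71, 80
The 3 values of 66 occupy positions 7–9 → each gets rank 7.
Treatment values → pooled ranks: 66→7, 35→3, 80→11, 36→4, 71→10, 45→5
Rank sum = 7 + 3 + 11 + 4 + 10 + 5 = 40

40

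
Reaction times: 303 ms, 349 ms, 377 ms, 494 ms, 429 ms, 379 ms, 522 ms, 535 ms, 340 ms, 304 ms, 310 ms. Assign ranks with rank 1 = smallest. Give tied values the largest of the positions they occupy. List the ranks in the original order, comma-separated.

1, 5, 6, 9, 8, 7, 10, 11, 4, 2, 3

Sorted (ascending): 303, 304, 310, 340, 349, 377, 379, 429, 494, 522, 535
No ties — each value takes its position as its rank.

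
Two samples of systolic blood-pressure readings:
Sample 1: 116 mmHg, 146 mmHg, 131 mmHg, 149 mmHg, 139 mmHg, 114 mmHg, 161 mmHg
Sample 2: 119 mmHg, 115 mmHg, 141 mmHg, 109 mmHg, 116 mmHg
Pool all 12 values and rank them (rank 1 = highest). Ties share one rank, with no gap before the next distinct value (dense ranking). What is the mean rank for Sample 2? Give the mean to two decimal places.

Sorted (descending): 161, 149, 146, 141, 139, 131, 119, 116, 116, 115, 114, 109
The 2 values of 116 share dense rank 8.
Remaining distinct values take the next consecutive integers.
Sample 2 values → pooled ranks: 119→7, 115→9, 141→4, 109→11, 116→8
Mean rank = (7 + 9 + 4 + 11 + 8) / 5 = 7.80

7.80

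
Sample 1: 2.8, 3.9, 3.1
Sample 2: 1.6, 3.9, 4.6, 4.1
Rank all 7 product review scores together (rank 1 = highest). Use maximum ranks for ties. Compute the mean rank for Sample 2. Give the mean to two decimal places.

Sorted (descending): 4.6, 4.1, 3.9, 3.9, 3.1, 2.8, 1.6
The 2 values of 3.9 occupy positions 3–4 → each gets rank 4.
Sample 2 values → pooled ranks: 1.6→7, 3.9→4, 4.6→1, 4.1→2
Mean rank = (7 + 4 + 1 + 2) / 4 = 3.50

3.50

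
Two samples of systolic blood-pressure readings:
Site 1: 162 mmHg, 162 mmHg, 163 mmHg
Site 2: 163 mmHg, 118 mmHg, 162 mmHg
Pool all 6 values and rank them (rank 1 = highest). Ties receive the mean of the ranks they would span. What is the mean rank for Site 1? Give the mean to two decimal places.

Sorted (descending): 163, 163, 162, 162, 162, 118
The 2 values of 163 occupy positions 1–2 → average rank (1+2)/2 = 1.5.
The 3 values of 162 occupy positions 3–5 → average rank 4.
Site 1 values → pooled ranks: 162→4, 162→4, 163→1.5
Mean rank = (4 + 4 + 1.5) / 3 = 3.17

3.17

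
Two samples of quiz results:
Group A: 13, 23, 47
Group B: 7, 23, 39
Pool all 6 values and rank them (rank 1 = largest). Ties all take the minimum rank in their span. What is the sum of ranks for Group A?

9

Sorted (descending): 47, 39, 23, 23, 13, 7
The 2 values of 23 occupy positions 3–4 → each gets rank 3.
Group A values → pooled ranks: 13→5, 23→3, 47→1
Rank sum = 5 + 3 + 1 = 9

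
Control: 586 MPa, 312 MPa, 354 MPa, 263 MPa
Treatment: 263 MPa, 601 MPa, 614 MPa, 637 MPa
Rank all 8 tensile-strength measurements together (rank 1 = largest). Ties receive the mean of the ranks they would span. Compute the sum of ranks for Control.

22.5

Sorted (descending): 637, 614, 601, 586, 354, 312, 263, 263
The 2 values of 263 occupy positions 7–8 → average rank (7+8)/2 = 7.5.
Control values → pooled ranks: 586→4, 312→6, 354→5, 263→7.5
Rank sum = 4 + 6 + 5 + 7.5 = 22.5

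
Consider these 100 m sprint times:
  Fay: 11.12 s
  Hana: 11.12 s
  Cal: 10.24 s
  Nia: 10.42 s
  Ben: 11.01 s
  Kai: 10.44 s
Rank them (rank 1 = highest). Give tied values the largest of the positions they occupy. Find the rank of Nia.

Sorted (descending): 11.12, 11.12, 11.01, 10.44, 10.42, 10.24
The 2 values of 11.12 occupy positions 1–2 → each gets rank 2.
Nia has value 10.42 s → rank 5.

5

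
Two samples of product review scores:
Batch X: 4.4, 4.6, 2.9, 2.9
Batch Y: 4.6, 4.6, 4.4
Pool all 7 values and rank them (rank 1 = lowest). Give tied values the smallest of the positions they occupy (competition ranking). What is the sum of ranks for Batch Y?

13

Sorted (ascending): 2.9, 2.9, 4.4, 4.4, 4.6, 4.6, 4.6
The 2 values of 2.9 occupy positions 1–2 → each gets rank 1.
The 2 values of 4.4 occupy positions 3–4 → each gets rank 3.
The 3 values of 4.6 occupy positions 5–7 → each gets rank 5.
Batch Y values → pooled ranks: 4.6→5, 4.6→5, 4.4→3
Rank sum = 5 + 5 + 3 = 13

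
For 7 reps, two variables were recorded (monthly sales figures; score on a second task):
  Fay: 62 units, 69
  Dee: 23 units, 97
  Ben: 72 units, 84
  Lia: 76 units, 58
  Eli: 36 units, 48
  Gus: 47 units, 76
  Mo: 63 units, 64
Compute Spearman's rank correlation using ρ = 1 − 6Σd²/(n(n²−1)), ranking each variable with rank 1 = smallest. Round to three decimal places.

-0.250

Ranks of variable 1: 4, 1, 6, 7, 2, 3, 5
Ranks of variable 2: 4, 7, 6, 2, 1, 5, 3
d = r₁ − r₂: 0, -6, 0, 5, 1, -2, 2
d²: 0, 36, 0, 25, 1, 4, 4; Σd² = 70
ρ = 1 − 6·70/(7·48) = 1 − 420/336 = -0.250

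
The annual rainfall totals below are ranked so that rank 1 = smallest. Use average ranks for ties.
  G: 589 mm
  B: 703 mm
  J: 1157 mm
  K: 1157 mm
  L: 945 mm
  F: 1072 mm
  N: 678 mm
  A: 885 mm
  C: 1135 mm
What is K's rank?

8.5

Sorted (ascending): 589, 678, 703, 885, 945, 1072, 1135, 1157, 1157
The 2 values of 1157 occupy positions 8–9 → average rank (8+9)/2 = 8.5.
K has value 1157 mm → rank 8.5.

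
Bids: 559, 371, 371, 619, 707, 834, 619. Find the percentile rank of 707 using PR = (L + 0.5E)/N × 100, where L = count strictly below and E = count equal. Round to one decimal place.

78.6

N = 7.
Strictly below 707: 5. Equal to 707: 1.
PR = (5 + 0.5·1)/7 × 100 = 78.6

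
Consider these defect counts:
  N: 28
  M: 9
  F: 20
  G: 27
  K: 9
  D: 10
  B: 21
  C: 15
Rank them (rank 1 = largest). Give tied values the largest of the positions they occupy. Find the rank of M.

Sorted (descending): 28, 27, 21, 20, 15, 10, 9, 9
The 2 values of 9 occupy positions 7–8 → each gets rank 8.
M has value 9 → rank 8.

8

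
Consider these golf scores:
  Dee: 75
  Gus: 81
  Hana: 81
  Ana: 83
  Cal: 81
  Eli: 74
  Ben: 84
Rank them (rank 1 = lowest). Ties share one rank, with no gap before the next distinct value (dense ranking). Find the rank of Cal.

3

Sorted (ascending): 74, 75, 81, 81, 81, 83, 84
The 3 values of 81 share dense rank 3.
Remaining distinct values take the next consecutive integers.
Cal has value 81 → rank 3.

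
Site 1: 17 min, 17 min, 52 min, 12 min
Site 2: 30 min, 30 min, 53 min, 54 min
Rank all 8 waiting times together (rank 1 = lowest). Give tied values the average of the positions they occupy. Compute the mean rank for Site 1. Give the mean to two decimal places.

Sorted (ascending): 12, 17, 17, 30, 30, 52, 53, 54
The 2 values of 17 occupy positions 2–3 → average rank (2+3)/2 = 2.5.
The 2 values of 30 occupy positions 4–5 → average rank (4+5)/2 = 4.5.
Site 1 values → pooled ranks: 17→2.5, 17→2.5, 52→6, 12→1
Mean rank = (2.5 + 2.5 + 6 + 1) / 4 = 3.00

3.00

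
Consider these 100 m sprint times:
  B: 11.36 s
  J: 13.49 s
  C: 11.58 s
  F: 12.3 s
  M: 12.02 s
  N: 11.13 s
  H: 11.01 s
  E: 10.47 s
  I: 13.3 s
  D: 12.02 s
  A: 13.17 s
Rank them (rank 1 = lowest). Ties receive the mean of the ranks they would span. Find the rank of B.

4

Sorted (ascending): 10.47, 11.01, 11.13, 11.36, 11.58, 12.02, 12.02, 12.3, 13.17, 13.3, 13.49
The 2 values of 12.02 occupy positions 6–7 → average rank (6+7)/2 = 6.5.
B has value 11.36 s → rank 4.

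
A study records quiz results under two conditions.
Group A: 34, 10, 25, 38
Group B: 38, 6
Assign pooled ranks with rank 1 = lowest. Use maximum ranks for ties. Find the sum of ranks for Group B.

7

Sorted (ascending): 6, 10, 25, 34, 38, 38
The 2 values of 38 occupy positions 5–6 → each gets rank 6.
Group B values → pooled ranks: 38→6, 6→1
Rank sum = 6 + 1 = 7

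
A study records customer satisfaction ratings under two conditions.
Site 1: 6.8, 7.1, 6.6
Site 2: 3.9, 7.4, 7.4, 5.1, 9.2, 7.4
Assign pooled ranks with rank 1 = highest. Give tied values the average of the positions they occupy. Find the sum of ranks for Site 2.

27

Sorted (descending): 9.2, 7.4, 7.4, 7.4, 7.1, 6.8, 6.6, 5.1, 3.9
The 3 values of 7.4 occupy positions 2–4 → average rank 3.
Site 2 values → pooled ranks: 3.9→9, 7.4→3, 7.4→3, 5.1→8, 9.2→1, 7.4→3
Rank sum = 9 + 3 + 3 + 8 + 1 + 3 = 27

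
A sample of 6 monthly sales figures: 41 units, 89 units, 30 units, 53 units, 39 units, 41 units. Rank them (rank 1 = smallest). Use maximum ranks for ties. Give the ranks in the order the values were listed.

Sorted (ascending): 30, 39, 41, 41, 53, 89
The 2 values of 41 occupy positions 3–4 → each gets rank 4.

4, 6, 1, 5, 2, 4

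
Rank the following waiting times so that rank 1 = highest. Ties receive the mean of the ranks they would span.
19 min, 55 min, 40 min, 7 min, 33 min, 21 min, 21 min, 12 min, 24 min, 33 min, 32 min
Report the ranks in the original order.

9, 1, 2, 11, 3.5, 7.5, 7.5, 10, 6, 3.5, 5

Sorted (descending): 55, 40, 33, 33, 32, 24, 21, 21, 19, 12, 7
The 2 values of 33 occupy positions 3–4 → average rank (3+4)/2 = 3.5.
The 2 values of 21 occupy positions 7–8 → average rank (7+8)/2 = 7.5.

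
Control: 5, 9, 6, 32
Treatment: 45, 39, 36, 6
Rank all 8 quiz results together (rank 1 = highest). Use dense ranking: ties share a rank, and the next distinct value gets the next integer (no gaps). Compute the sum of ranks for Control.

22

Sorted (descending): 45, 39, 36, 32, 9, 6, 6, 5
The 2 values of 6 share dense rank 6.
Remaining distinct values take the next consecutive integers.
Control values → pooled ranks: 5→7, 9→5, 6→6, 32→4
Rank sum = 7 + 5 + 6 + 4 = 22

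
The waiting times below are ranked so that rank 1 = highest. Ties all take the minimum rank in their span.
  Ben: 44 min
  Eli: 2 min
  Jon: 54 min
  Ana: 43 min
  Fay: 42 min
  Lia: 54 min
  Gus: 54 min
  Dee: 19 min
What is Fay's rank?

Sorted (descending): 54, 54, 54, 44, 43, 42, 19, 2
The 3 values of 54 occupy positions 1–3 → each gets rank 1.
Fay has value 42 min → rank 6.

6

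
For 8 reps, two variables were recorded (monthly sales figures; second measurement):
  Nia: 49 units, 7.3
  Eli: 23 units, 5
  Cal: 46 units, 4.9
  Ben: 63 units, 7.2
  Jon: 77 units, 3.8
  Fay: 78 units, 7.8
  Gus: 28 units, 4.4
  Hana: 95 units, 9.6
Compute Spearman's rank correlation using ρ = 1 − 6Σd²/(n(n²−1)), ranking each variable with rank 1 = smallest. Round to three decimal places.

Ranks of variable 1: 4, 1, 3, 5, 6, 7, 2, 8
Ranks of variable 2: 6, 4, 3, 5, 1, 7, 2, 8
d = r₁ − r₂: -2, -3, 0, 0, 5, 0, 0, 0
d²: 4, 9, 0, 0, 25, 0, 0, 0; Σd² = 38
ρ = 1 − 6·38/(8·63) = 1 − 228/504 = 0.548

0.548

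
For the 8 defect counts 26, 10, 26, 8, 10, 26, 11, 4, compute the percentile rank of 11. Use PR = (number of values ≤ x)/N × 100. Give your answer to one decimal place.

62.5

N = 8.
Strictly below 11: 4. Equal to 11: 1.
PR = 5/8 × 100 = 62.5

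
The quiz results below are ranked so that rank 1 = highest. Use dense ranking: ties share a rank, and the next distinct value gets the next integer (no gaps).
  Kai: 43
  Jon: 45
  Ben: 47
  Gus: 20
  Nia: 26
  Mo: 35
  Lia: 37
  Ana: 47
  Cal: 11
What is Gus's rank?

Sorted (descending): 47, 47, 45, 43, 37, 35, 26, 20, 11
The 2 values of 47 share dense rank 1.
Remaining distinct values take the next consecutive integers.
Gus has value 20 → rank 7.

7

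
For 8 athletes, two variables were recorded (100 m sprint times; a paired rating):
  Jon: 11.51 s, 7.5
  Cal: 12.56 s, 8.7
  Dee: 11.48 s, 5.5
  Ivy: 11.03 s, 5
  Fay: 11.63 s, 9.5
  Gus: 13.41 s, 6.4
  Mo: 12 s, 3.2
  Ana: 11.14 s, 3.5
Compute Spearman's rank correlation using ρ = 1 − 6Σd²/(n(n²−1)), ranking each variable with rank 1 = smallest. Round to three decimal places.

0.381

Ranks of variable 1: 4, 7, 3, 1, 5, 8, 6, 2
Ranks of variable 2: 6, 7, 4, 3, 8, 5, 1, 2
d = r₁ − r₂: -2, 0, -1, -2, -3, 3, 5, 0
d²: 4, 0, 1, 4, 9, 9, 25, 0; Σd² = 52
ρ = 1 − 6·52/(8·63) = 1 − 312/504 = 0.381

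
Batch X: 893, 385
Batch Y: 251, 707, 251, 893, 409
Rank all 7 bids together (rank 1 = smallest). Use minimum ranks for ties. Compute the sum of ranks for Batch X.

Sorted (ascending): 251, 251, 385, 409, 707, 893, 893
The 2 values of 251 occupy positions 1–2 → each gets rank 1.
The 2 values of 893 occupy positions 6–7 → each gets rank 6.
Batch X values → pooled ranks: 893→6, 385→3
Rank sum = 6 + 3 = 9

9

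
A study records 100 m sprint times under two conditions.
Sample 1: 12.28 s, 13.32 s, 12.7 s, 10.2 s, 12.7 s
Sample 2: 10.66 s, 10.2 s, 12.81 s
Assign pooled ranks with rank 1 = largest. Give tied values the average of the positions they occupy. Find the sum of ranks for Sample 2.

Sorted (descending): 13.32, 12.81, 12.7, 12.7, 12.28, 10.66, 10.2, 10.2
The 2 values of 12.7 occupy positions 3–4 → average rank (3+4)/2 = 3.5.
The 2 values of 10.2 occupy positions 7–8 → average rank (7+8)/2 = 7.5.
Sample 2 values → pooled ranks: 10.66→6, 10.2→7.5, 12.81→2
Rank sum = 6 + 7.5 + 2 = 15.5

15.5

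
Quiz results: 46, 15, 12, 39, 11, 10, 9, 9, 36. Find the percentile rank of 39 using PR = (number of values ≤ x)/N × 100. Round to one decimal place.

N = 9.
Strictly below 39: 7. Equal to 39: 1.
PR = 8/9 × 100 = 88.9

88.9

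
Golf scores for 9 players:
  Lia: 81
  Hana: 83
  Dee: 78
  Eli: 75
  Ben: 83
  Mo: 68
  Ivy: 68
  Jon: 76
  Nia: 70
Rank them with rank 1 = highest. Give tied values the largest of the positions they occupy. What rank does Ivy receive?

Sorted (descending): 83, 83, 81, 78, 76, 75, 70, 68, 68
The 2 values of 83 occupy positions 1–2 → each gets rank 2.
The 2 values of 68 occupy positions 8–9 → each gets rank 9.
Ivy has value 68 → rank 9.

9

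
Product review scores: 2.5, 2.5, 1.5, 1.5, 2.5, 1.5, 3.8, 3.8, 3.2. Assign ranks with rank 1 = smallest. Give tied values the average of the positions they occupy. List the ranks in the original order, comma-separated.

Sorted (ascending): 1.5, 1.5, 1.5, 2.5, 2.5, 2.5, 3.2, 3.8, 3.8
The 3 values of 1.5 occupy positions 1–3 → average rank 2.
The 3 values of 2.5 occupy positions 4–6 → average rank 5.
The 2 values of 3.8 occupy positions 8–9 → average rank (8+9)/2 = 8.5.

5, 5, 2, 2, 5, 2, 8.5, 8.5, 7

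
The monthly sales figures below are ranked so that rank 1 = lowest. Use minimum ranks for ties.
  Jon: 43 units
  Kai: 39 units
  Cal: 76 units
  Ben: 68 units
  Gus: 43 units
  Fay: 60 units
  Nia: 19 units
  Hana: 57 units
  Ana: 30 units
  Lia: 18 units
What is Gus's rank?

Sorted (ascending): 18, 19, 30, 39, 43, 43, 57, 60, 68, 76
The 2 values of 43 occupy positions 5–6 → each gets rank 5.
Gus has value 43 units → rank 5.

5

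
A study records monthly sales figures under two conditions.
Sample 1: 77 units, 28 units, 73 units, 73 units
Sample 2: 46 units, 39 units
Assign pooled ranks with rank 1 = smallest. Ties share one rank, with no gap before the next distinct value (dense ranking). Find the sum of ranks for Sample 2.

5

Sorted (ascending): 28, 39, 46, 73, 73, 77
The 2 values of 73 share dense rank 4.
Remaining distinct values take the next consecutive integers.
Sample 2 values → pooled ranks: 46→3, 39→2
Rank sum = 3 + 2 = 5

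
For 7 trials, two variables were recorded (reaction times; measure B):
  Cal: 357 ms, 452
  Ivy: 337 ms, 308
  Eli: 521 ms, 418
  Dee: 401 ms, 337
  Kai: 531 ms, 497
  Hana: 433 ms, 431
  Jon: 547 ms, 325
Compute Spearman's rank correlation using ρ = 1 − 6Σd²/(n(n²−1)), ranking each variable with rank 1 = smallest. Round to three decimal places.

0.214

Ranks of variable 1: 2, 1, 5, 3, 6, 4, 7
Ranks of variable 2: 6, 1, 4, 3, 7, 5, 2
d = r₁ − r₂: -4, 0, 1, 0, -1, -1, 5
d²: 16, 0, 1, 0, 1, 1, 25; Σd² = 44
ρ = 1 − 6·44/(7·48) = 1 − 264/336 = 0.214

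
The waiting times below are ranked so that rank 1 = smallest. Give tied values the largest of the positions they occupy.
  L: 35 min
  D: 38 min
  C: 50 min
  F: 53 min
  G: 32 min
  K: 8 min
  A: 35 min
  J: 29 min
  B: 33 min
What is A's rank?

Sorted (ascending): 8, 29, 32, 33, 35, 35, 38, 50, 53
The 2 values of 35 occupy positions 5–6 → each gets rank 6.
A has value 35 min → rank 6.

6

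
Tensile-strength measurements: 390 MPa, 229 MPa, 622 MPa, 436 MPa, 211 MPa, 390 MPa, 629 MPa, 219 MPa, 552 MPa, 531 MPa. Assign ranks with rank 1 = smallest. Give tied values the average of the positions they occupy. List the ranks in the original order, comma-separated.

Sorted (ascending): 211, 219, 229, 390, 390, 436, 531, 552, 622, 629
The 2 values of 390 occupy positions 4–5 → average rank (4+5)/2 = 4.5.

4.5, 3, 9, 6, 1, 4.5, 10, 2, 8, 7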